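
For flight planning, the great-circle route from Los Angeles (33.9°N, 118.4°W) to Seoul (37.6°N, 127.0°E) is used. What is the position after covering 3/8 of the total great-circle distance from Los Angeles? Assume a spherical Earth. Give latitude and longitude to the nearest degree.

≈ (51°N, 156°W)

Convert each endpoint to a unit vector on the sphere (x = cos φ cos λ, y = cos φ sin λ, z = sin φ).
The central angle between the endpoints is δ = arccos(p₁·p₂) ≈ 1.504 rad (86.2°).
Interpolate at f = 3/8 with slerp weights a = sin((1−f)δ)/sin δ ≈ 0.809, b = sin(fδ)/sin δ ≈ 0.536.
p = a·p₁ + b·p₂ ≈ (-0.575, -0.252, 0.778); φ = arcsin(p_z) ≈ 51.11°, λ = atan2(p_y, p_x) ≈ -156.34°.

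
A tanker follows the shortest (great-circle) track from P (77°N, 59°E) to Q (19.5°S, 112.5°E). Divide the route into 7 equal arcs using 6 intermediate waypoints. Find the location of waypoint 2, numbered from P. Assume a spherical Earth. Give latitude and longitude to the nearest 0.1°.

Write both endpoints as unit vectors p₁, p₂ with components (cos φ cos λ, cos φ sin λ, sin φ).
The central angle between the endpoints is δ = arccos(p₁·p₂) ≈ 1.771 rad (101.5°).
Interpolate at f = 2/7 with slerp weights a = sin((1−f)δ)/sin δ ≈ 0.973, b = sin(fδ)/sin δ ≈ 0.495.
p = a·p₁ + b·p₂ ≈ (-0.066, 0.618, 0.783); φ = arcsin(p_z) ≈ 51.54°, λ = atan2(p_y, p_x) ≈ 96.06°.

≈ (51.5°N, 96.1°E)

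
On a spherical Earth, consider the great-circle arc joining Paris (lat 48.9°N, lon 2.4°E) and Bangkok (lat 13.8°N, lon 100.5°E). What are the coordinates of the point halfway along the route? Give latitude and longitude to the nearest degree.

From cos δ = sin φ₁ sin φ₂ + cos φ₁ cos φ₂ cos Δλ, the central angle is δ ≈ 1.481 rad (84.8°).
Interpolate at f = 1/2 with slerp weights a = sin((1−f)δ)/sin δ ≈ 0.677, b = sin(fδ)/sin δ ≈ 0.677.
p = a·p₁ + b·p₂ ≈ (0.325, 0.665, 0.672); φ = arcsin(p_z) ≈ 42.22°, λ = atan2(p_y, p_x) ≈ 63.97°.

≈ lat 42°N, lon 64°E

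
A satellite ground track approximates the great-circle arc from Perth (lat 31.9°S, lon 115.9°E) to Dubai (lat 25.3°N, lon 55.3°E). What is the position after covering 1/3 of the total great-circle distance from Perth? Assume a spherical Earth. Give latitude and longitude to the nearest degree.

Convert each endpoint to a unit vector on the sphere (x = cos φ cos λ, y = cos φ sin λ, z = sin φ).
The central angle between the endpoints is δ = arccos(p₁·p₂) ≈ 1.419 rad (81.3°).
Interpolate at f = 1/3 with slerp weights a = sin((1−f)δ)/sin δ ≈ 0.821, b = sin(fδ)/sin δ ≈ 0.461.
p = a·p₁ + b·p₂ ≈ (-0.067, 0.969, -0.237); φ = arcsin(p_z) ≈ -13.69°, λ = atan2(p_y, p_x) ≈ 93.96°.

≈ lat 14°S, lon 94°E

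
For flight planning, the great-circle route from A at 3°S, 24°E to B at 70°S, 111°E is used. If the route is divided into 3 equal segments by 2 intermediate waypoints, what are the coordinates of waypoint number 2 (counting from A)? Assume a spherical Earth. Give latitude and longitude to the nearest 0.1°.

≈ 55.0°S, 54.2°E

Write both endpoints as unit vectors p₁, p₂ with components (cos φ cos λ, cos φ sin λ, sin φ).
The central angle between the endpoints is δ = arccos(p₁·p₂) ≈ 1.504 rad (86.2°).
Interpolate at f = 2/3 with slerp weights a = sin((1−f)δ)/sin δ ≈ 0.482, b = sin(fδ)/sin δ ≈ 0.845.
p = a·p₁ + b·p₂ ≈ (0.336, 0.465, -0.819); φ = arcsin(p_z) ≈ -54.98°, λ = atan2(p_y, p_x) ≈ 54.18°.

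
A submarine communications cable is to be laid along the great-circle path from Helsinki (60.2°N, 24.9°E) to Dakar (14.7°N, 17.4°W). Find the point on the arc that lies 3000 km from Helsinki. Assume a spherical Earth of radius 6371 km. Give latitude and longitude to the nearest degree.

≈ 40°N, 3°W

Convert each endpoint to a unit vector on the sphere (x = cos φ cos λ, y = cos φ sin λ, z = sin φ).
The central angle between the endpoints is δ = arccos(p₁·p₂) ≈ 0.957 rad (54.8°). The total great-circle distance is δ·R ≈ 0.957 × 6371 ≈ 6099 km, so the target fraction is f = 3000/6099 ≈ 0.492.
Interpolate at f ≈ 0.492 with slerp weights a = sin((1−f)δ)/sin δ ≈ 0.572, b = sin(fδ)/sin δ ≈ 0.555.
p = a·p₁ + b·p₂ ≈ (0.770, -0.041, 0.637); φ = arcsin(p_z) ≈ 39.56°, λ = atan2(p_y, p_x) ≈ -3.04°.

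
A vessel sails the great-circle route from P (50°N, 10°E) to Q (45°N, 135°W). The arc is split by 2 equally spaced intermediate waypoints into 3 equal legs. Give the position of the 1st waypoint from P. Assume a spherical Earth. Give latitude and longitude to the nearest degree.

Convert each endpoint to a unit vector on the sphere (x = cos φ cos λ, y = cos φ sin λ, z = sin φ).
The central angle between the endpoints is δ = arccos(p₁·p₂) ≈ 1.401 rad (80.2°).
Interpolate at f = 1/3 with slerp weights a = sin((1−f)δ)/sin δ ≈ 0.816, b = sin(fδ)/sin δ ≈ 0.457.
p = a·p₁ + b·p₂ ≈ (0.288, -0.137, 0.948); φ = arcsin(p_z) ≈ 71.40°, λ = atan2(p_y, p_x) ≈ -25.49°.

≈ (71°N, 25°W)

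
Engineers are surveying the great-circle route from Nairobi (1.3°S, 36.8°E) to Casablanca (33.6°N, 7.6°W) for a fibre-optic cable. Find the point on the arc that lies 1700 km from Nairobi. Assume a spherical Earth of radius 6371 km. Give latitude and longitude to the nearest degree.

Write both endpoints as unit vectors p₁, p₂ with components (cos φ cos λ, cos φ sin λ, sin φ).
The central angle between the endpoints is δ = arccos(p₁·p₂) ≈ 0.949 rad (54.4°). The total great-circle distance is δ·R ≈ 0.949 × 6371 ≈ 6047 km, so the target fraction is f = 1700/6047 ≈ 0.281.
Interpolate at f ≈ 0.281 with slerp weights a = sin((1−f)δ)/sin δ ≈ 0.776, b = sin(fδ)/sin δ ≈ 0.324.
p = a·p₁ + b·p₂ ≈ (0.889, 0.429, 0.162); φ = arcsin(p_z) ≈ 9.32°, λ = atan2(p_y, p_x) ≈ 25.76°.

≈ (9°N, 26°E)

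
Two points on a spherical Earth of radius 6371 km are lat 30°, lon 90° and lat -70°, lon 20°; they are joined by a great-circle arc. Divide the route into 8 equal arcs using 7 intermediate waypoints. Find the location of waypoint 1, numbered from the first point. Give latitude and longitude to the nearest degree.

Write both endpoints as unit vectors p₁, p₂ with components (cos φ cos λ, cos φ sin λ, sin φ).
The central angle between the endpoints is δ = arccos(p₁·p₂) ≈ 1.948 rad (111.6°).
Interpolate at f = 1/8 with slerp weights a = sin((1−f)δ)/sin δ ≈ 1.066, b = sin(fδ)/sin δ ≈ 0.259.
p = a·p₁ + b·p₂ ≈ (0.083, 0.954, 0.289); φ = arcsin(p_z) ≈ 16.82°, λ = atan2(p_y, p_x) ≈ 85.00°.

≈ lat 17°, lon 85°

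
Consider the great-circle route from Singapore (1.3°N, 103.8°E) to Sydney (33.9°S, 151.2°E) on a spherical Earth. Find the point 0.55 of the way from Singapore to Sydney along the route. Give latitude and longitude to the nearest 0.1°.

Write both endpoints as unit vectors p₁, p₂ with components (cos φ cos λ, cos φ sin λ, sin φ).
The central angle between the endpoints is δ = arccos(p₁·p₂) ≈ 0.990 rad (56.7°).
Interpolate at f = 0.55 with slerp weights a = sin((1−f)δ)/sin δ ≈ 0.515, b = sin(fδ)/sin δ ≈ 0.620.
p = a·p₁ + b·p₂ ≈ (-0.574, 0.748, -0.334); φ = arcsin(p_z) ≈ -19.50°, λ = atan2(p_y, p_x) ≈ 127.48°.

≈ 19.5°S, 127.5°E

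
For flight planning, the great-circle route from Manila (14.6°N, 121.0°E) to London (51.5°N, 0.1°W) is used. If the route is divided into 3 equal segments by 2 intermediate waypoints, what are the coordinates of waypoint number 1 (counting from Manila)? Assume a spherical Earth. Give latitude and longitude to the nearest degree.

The haversine formula gives a central angle δ ≈ 1.685 rad (96.5°) between the endpoints.
Interpolate at f = 1/3 with slerp weights a = sin((1−f)δ)/sin δ ≈ 0.907, b = sin(fδ)/sin δ ≈ 0.536.
p = a·p₁ + b·p₂ ≈ (-0.119, 0.752, 0.648); φ = arcsin(p_z) ≈ 40.41°, λ = atan2(p_y, p_x) ≈ 98.96°.

≈ (40°N, 99°E)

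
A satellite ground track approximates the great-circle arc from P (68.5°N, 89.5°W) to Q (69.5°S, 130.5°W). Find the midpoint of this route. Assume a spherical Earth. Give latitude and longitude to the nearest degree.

The haversine formula gives a central angle δ ≈ 2.457 rad (140.8°) between the endpoints.
Interpolate at f = 1/2 with slerp weights a = sin((1−f)δ)/sin δ ≈ 1.489, b = sin(fδ)/sin δ ≈ 1.489.
p = a·p₁ + b·p₂ ≈ (-0.334, -0.943, -0.009); φ = arcsin(p_z) ≈ -0.53°, λ = atan2(p_y, p_x) ≈ -109.51°.

≈ (1°S, 110°W)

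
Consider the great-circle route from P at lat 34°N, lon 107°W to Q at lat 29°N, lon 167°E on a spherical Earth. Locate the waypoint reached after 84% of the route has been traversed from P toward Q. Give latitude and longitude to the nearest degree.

Convert each endpoint to a unit vector on the sphere (x = cos φ cos λ, y = cos φ sin λ, z = sin φ).
The central angle between the endpoints is δ = arccos(p₁·p₂) ≈ 1.243 rad (71.2°).
Interpolate at f = 0.84 with slerp weights a = sin((1−f)δ)/sin δ ≈ 0.209, b = sin(fδ)/sin δ ≈ 0.913.
p = a·p₁ + b·p₂ ≈ (-0.829, 0.014, 0.559); φ = arcsin(p_z) ≈ 34.01°, λ = atan2(p_y, p_x) ≈ 179.02°.

≈ lat 34°N, lon 179°E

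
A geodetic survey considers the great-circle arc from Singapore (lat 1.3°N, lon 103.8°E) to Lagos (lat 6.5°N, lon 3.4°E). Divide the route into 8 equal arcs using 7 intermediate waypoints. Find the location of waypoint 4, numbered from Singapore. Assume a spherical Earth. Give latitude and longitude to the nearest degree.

≈ lat 6°N, lon 54°E

From cos δ = sin φ₁ sin φ₂ + cos φ₁ cos φ₂ cos Δλ, the central angle is δ ≈ 1.748 rad (100.2°).
Interpolate at f = 4/8 with slerp weights a = sin((1−f)δ)/sin δ ≈ 0.779, b = sin(fδ)/sin δ ≈ 0.779.
p = a·p₁ + b·p₂ ≈ (0.587, 0.803, 0.106); φ = arcsin(p_z) ≈ 6.08°, λ = atan2(p_y, p_x) ≈ 53.81°.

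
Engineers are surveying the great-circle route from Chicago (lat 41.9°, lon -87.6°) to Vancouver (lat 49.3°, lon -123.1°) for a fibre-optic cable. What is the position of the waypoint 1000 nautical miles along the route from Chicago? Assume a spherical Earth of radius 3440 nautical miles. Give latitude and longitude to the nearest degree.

From cos δ = sin φ₁ sin φ₂ + cos φ₁ cos φ₂ cos Δλ, the central angle is δ ≈ 0.448 rad (25.7°). The total great-circle distance is δ·R ≈ 0.448 × 3440 ≈ 1540 nmi, so the target fraction is f = 1000/1540 ≈ 0.649.
Interpolate at f ≈ 0.649 with slerp weights a = sin((1−f)δ)/sin δ ≈ 0.361, b = sin(fδ)/sin δ ≈ 0.662.
p = a·p₁ + b·p₂ ≈ (-0.225, -0.630, 0.743); φ = arcsin(p_z) ≈ 48.00°, λ = atan2(p_y, p_x) ≈ -109.61°.

≈ lat 48°, lon -110°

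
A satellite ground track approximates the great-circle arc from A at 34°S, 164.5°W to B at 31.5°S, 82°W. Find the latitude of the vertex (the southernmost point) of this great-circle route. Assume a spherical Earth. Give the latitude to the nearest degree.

The great circle lies in the plane with unit normal n̂ = (p₁ × p₂)/|p₁ × p₂|.
Here n̂_z ≈ +0.759; the vertex latitude is φ_max = arccos|n̂_z| ≈ 40.6°.

≈ 41°S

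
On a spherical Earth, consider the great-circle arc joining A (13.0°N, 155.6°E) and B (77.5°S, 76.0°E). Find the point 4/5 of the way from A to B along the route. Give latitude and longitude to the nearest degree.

≈ (64°S, 126°E)

Write both endpoints as unit vectors p₁, p₂ with components (cos φ cos λ, cos φ sin λ, sin φ).
The central angle between the endpoints is δ = arccos(p₁·p₂) ≈ 1.753 rad (100.5°).
Interpolate at f = 4/5 with slerp weights a = sin((1−f)δ)/sin δ ≈ 0.349, b = sin(fδ)/sin δ ≈ 1.003.
p = a·p₁ + b·p₂ ≈ (-0.257, 0.351, -0.900); φ = arcsin(p_z) ≈ -64.19°, λ = atan2(p_y, p_x) ≈ 126.25°.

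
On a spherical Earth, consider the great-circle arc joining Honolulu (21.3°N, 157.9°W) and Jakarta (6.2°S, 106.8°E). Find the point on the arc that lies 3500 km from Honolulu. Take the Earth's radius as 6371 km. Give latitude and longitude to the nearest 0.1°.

From cos δ = sin φ₁ sin φ₂ + cos φ₁ cos φ₂ cos Δλ, the central angle is δ ≈ 1.696 rad (97.2°). The total great-circle distance is δ·R ≈ 1.696 × 6371 ≈ 10805 km, so the target fraction is f = 3500/10805 ≈ 0.324.
Interpolate at f ≈ 0.324 with slerp weights a = sin((1−f)δ)/sin δ ≈ 0.919, b = sin(fδ)/sin δ ≈ 0.526.
p = a·p₁ + b·p₂ ≈ (-0.944, 0.179, 0.277); φ = arcsin(p_z) ≈ 16.07°, λ = atan2(p_y, p_x) ≈ 169.27°.

≈ (16.1°N, 169.3°E)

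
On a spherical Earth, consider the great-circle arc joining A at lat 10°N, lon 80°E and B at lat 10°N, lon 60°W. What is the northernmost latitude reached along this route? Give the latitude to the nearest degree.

The great circle lies in the plane with unit normal n̂ = (p₁ × p₂)/|p₁ × p₂|.
Here n̂_z ≈ -0.889; the vertex latitude is φ_max = arccos|n̂_z| ≈ 27.3°.
Check via Clairaut: cos φ_max = |cos φ₁| · sin C = cos(10.0°)·sin(64.5°) ≈ 0.889, again giving ≈ 27.3°.

≈ 27°N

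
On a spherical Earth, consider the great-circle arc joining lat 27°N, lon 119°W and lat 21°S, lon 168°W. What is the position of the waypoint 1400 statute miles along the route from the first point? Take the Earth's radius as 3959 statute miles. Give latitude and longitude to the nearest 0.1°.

The haversine formula gives a central angle δ ≈ 1.178 rad (67.5°) between the endpoints. The total great-circle distance is δ·R ≈ 1.178 × 3959 ≈ 4663 mi, so the target fraction is f = 1400/4663 ≈ 0.300.
Interpolate at f ≈ 0.300 with slerp weights a = sin((1−f)δ)/sin δ ≈ 0.795, b = sin(fδ)/sin δ ≈ 0.375.
p = a·p₁ + b·p₂ ≈ (-0.686, -0.692, 0.226); φ = arcsin(p_z) ≈ 13.08°, λ = atan2(p_y, p_x) ≈ -134.73°.

≈ lat 13.1°N, lon 134.7°W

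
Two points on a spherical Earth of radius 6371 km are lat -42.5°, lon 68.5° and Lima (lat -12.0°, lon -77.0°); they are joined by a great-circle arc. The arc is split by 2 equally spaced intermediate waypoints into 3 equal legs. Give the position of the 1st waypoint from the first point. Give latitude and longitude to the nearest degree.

≈ lat -63°, lon 10°

Convert each endpoint to a unit vector on the sphere (x = cos φ cos λ, y = cos φ sin λ, z = sin φ).
The central angle between the endpoints is δ = arccos(p₁·p₂) ≈ 2.042 rad (117.0°).
Interpolate at f = 1/3 with slerp weights a = sin((1−f)δ)/sin δ ≈ 1.098, b = sin(fδ)/sin δ ≈ 0.706.
p = a·p₁ + b·p₂ ≈ (0.452, 0.080, -0.888); φ = arcsin(p_z) ≈ -62.68°, λ = atan2(p_y, p_x) ≈ 10.03°.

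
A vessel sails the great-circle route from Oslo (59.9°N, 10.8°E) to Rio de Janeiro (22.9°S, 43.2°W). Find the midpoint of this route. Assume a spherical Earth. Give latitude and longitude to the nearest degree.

≈ 20°N, 25°W

Write both endpoints as unit vectors p₁, p₂ with components (cos φ cos λ, cos φ sin λ, sin φ).
The central angle between the endpoints is δ = arccos(p₁·p₂) ≈ 1.636 rad (93.7°).
Interpolate at f = 1/2 with slerp weights a = sin((1−f)δ)/sin δ ≈ 0.731, b = sin(fδ)/sin δ ≈ 0.731.
p = a·p₁ + b·p₂ ≈ (0.851, -0.392, 0.348); φ = arcsin(p_z) ≈ 20.37°, λ = atan2(p_y, p_x) ≈ -24.75°.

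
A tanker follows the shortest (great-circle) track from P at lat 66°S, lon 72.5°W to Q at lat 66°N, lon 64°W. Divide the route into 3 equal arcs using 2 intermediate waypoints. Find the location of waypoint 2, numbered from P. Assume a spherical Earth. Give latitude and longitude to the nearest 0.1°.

≈ lat 22.0°N, lon 67.5°W

Convert each endpoint to a unit vector on the sphere (x = cos φ cos λ, y = cos φ sin λ, z = sin φ).
The central angle between the endpoints is δ = arccos(p₁·p₂) ≈ 2.306 rad (132.1°).
Interpolate at f = 2/3 with slerp weights a = sin((1−f)δ)/sin δ ≈ 0.938, b = sin(fδ)/sin δ ≈ 1.348.
p = a·p₁ + b·p₂ ≈ (0.355, -0.856, 0.375); φ = arcsin(p_z) ≈ 22.01°, λ = atan2(p_y, p_x) ≈ -67.49°.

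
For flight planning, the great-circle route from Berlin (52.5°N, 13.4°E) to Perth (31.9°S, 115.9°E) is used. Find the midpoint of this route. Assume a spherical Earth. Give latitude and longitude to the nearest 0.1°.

≈ (15.9°N, 76.3°E)

Write both endpoints as unit vectors p₁, p₂ with components (cos φ cos λ, cos φ sin λ, sin φ).
The central angle between the endpoints is δ = arccos(p₁·p₂) ≈ 2.131 rad (122.1°).
Interpolate at f = 1/2 with slerp weights a = sin((1−f)δ)/sin δ ≈ 1.033, b = sin(fδ)/sin δ ≈ 1.033.
p = a·p₁ + b·p₂ ≈ (0.229, 0.934, 0.274); φ = arcsin(p_z) ≈ 15.88°, λ = atan2(p_y, p_x) ≈ 76.25°.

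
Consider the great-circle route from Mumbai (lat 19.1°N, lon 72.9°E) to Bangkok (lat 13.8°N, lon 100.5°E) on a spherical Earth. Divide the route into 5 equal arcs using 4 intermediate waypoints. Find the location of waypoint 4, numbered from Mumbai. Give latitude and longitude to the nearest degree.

≈ lat 15°N, lon 95°E

Write both endpoints as unit vectors p₁, p₂ with components (cos φ cos λ, cos φ sin λ, sin φ).
The central angle between the endpoints is δ = arccos(p₁·p₂) ≈ 0.471 rad (27.0°).
Interpolate at f = 4/5 with slerp weights a = sin((1−f)δ)/sin δ ≈ 0.207, b = sin(fδ)/sin δ ≈ 0.811.
p = a·p₁ + b·p₂ ≈ (-0.086, 0.961, 0.261); φ = arcsin(p_z) ≈ 15.14°, λ = atan2(p_y, p_x) ≈ 95.11°.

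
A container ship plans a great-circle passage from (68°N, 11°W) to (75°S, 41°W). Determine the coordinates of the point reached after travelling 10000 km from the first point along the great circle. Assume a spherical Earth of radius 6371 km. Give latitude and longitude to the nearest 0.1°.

≈ (21.4°S, 24.8°W)

Convert each endpoint to a unit vector on the sphere (x = cos φ cos λ, y = cos φ sin λ, z = sin φ).
The central angle between the endpoints is δ = arccos(p₁·p₂) ≈ 2.518 rad (144.3°). The total great-circle distance is δ·R ≈ 2.518 × 6371 ≈ 16040 km, so the target fraction is f = 10000/16040 ≈ 0.623.
Interpolate at f ≈ 0.623 with slerp weights a = sin((1−f)δ)/sin δ ≈ 1.391, b = sin(fδ)/sin δ ≈ 1.712.
p = a·p₁ + b·p₂ ≈ (0.846, -0.390, -0.364); φ = arcsin(p_z) ≈ -21.36°, λ = atan2(p_y, p_x) ≈ -24.76°.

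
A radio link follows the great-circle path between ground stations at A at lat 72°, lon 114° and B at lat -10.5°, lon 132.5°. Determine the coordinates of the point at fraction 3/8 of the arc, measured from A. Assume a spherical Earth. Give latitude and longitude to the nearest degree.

≈ lat 41°, lon 127°

From cos δ = sin φ₁ sin φ₂ + cos φ₁ cos φ₂ cos Δλ, the central angle is δ ≈ 1.456 rad (83.4°).
Interpolate at f = 3/8 with slerp weights a = sin((1−f)δ)/sin δ ≈ 0.795, b = sin(fδ)/sin δ ≈ 0.523.
p = a·p₁ + b·p₂ ≈ (-0.447, 0.603, 0.661); φ = arcsin(p_z) ≈ 41.34°, λ = atan2(p_y, p_x) ≈ 126.54°.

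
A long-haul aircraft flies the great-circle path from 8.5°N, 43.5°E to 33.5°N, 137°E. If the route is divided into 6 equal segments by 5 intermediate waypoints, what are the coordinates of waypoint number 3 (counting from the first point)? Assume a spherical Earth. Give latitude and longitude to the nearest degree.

≈ 29°N, 85°E

The haversine formula gives a central angle δ ≈ 1.540 rad (88.2°) between the endpoints.
Interpolate at f = 3/6 with slerp weights a = sin((1−f)δ)/sin δ ≈ 0.696, b = sin(fδ)/sin δ ≈ 0.696.
p = a·p₁ + b·p₂ ≈ (0.075, 0.870, 0.487); φ = arcsin(p_z) ≈ 29.16°, λ = atan2(p_y, p_x) ≈ 85.08°.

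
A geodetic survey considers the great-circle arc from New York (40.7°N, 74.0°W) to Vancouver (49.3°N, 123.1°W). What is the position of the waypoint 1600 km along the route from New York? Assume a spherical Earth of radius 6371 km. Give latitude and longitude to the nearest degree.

≈ (47°N, 92°W)

From cos δ = sin φ₁ sin φ₂ + cos φ₁ cos φ₂ cos Δλ, the central angle is δ ≈ 0.613 rad (35.1°). The total great-circle distance is δ·R ≈ 0.613 × 6371 ≈ 3904 km, so the target fraction is f = 1600/3904 ≈ 0.410.
Interpolate at f ≈ 0.410 with slerp weights a = sin((1−f)δ)/sin δ ≈ 0.615, b = sin(fδ)/sin δ ≈ 0.432.
p = a·p₁ + b·p₂ ≈ (-0.025, -0.684, 0.729); φ = arcsin(p_z) ≈ 46.78°, λ = atan2(p_y, p_x) ≈ -92.12°.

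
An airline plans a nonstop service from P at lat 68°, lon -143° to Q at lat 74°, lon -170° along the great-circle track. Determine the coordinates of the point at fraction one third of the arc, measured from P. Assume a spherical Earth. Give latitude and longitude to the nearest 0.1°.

≈ lat 70.4°, lon -150.2°

Convert each endpoint to a unit vector on the sphere (x = cos φ cos λ, y = cos φ sin λ, z = sin φ).
The central angle between the endpoints is δ = arccos(p₁·p₂) ≈ 0.183 rad (10.5°).
Interpolate at f = 1/3 with slerp weights a = sin((1−f)δ)/sin δ ≈ 0.669, b = sin(fδ)/sin δ ≈ 0.335.
p = a·p₁ + b·p₂ ≈ (-0.291, -0.167, 0.942); φ = arcsin(p_z) ≈ 70.40°, λ = atan2(p_y, p_x) ≈ -150.18°.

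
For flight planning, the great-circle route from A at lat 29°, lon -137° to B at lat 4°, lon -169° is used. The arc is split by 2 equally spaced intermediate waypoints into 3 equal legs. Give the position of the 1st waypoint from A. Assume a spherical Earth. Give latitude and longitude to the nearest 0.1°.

Convert each endpoint to a unit vector on the sphere (x = cos φ cos λ, y = cos φ sin λ, z = sin φ).
The central angle between the endpoints is δ = arccos(p₁·p₂) ≈ 0.686 rad (39.3°).
Interpolate at f = 1/3 with slerp weights a = sin((1−f)δ)/sin δ ≈ 0.697, b = sin(fδ)/sin δ ≈ 0.358.
p = a·p₁ + b·p₂ ≈ (-0.796, -0.484, 0.363); φ = arcsin(p_z) ≈ 21.28°, λ = atan2(p_y, p_x) ≈ -148.71°.

≈ lat 21.3°, lon -148.7°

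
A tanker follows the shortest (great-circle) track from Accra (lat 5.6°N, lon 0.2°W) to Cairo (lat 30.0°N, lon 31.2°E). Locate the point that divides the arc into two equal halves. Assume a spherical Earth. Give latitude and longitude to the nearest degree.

≈ lat 18°N, lon 14°E

From cos δ = sin φ₁ sin φ₂ + cos φ₁ cos φ₂ cos Δλ, the central angle is δ ≈ 0.669 rad (38.3°).
Interpolate at f = 1/2 with slerp weights a = sin((1−f)δ)/sin δ ≈ 0.529, b = sin(fδ)/sin δ ≈ 0.529.
p = a·p₁ + b·p₂ ≈ (0.919, 0.236, 0.316); φ = arcsin(p_z) ≈ 18.44°, λ = atan2(p_y, p_x) ≈ 14.38°.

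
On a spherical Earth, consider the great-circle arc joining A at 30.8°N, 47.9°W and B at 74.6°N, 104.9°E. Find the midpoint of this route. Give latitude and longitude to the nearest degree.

From cos δ = sin φ₁ sin φ₂ + cos φ₁ cos φ₂ cos Δλ, the central angle is δ ≈ 1.276 rad (73.1°).
Interpolate at f = 1/2 with slerp weights a = sin((1−f)δ)/sin δ ≈ 0.622, b = sin(fδ)/sin δ ≈ 0.622.
p = a·p₁ + b·p₂ ≈ (0.316, -0.237, 0.919); φ = arcsin(p_z) ≈ 66.74°, λ = atan2(p_y, p_x) ≈ -36.87°.

≈ 67°N, 37°W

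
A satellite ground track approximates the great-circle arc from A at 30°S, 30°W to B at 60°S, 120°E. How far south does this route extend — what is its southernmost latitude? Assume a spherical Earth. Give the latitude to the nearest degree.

≈ 77°S

The great circle lies in the plane with unit normal n̂ = (p₁ × p₂)/|p₁ × p₂|.
Here n̂_z ≈ +0.217; the vertex latitude is φ_max = arccos|n̂_z| ≈ 77.5°.
Check via Clairaut: cos φ_max = |cos φ₁| · sin C = cos(30.0°)·sin(165.5°) ≈ 0.217, again giving ≈ 77.5°.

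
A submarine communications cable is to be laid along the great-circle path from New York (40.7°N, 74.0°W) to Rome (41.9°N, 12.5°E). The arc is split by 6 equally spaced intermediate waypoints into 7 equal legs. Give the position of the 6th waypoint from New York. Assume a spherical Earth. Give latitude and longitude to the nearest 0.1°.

Write both endpoints as unit vectors p₁, p₂ with components (cos φ cos λ, cos φ sin λ, sin φ).
The central angle between the endpoints is δ = arccos(p₁·p₂) ≈ 1.082 rad (62.0°).
Interpolate at f = 6/7 with slerp weights a = sin((1−f)δ)/sin δ ≈ 0.174, b = sin(fδ)/sin δ ≈ 0.906.
p = a·p₁ + b·p₂ ≈ (0.695, 0.019, 0.719); φ = arcsin(p_z) ≈ 45.96°, λ = atan2(p_y, p_x) ≈ 1.56°.

≈ 46.0°N, 1.6°E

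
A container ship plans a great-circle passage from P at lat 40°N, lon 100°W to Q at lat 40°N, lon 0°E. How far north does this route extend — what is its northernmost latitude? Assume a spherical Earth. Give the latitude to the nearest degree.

≈ 53°N

The great circle lies in the plane with unit normal n̂ = (p₁ × p₂)/|p₁ × p₂|.
Here n̂_z ≈ +0.608; the vertex latitude is φ_max = arccos|n̂_z| ≈ 52.5°.
Check via Clairaut: cos φ_max = |cos φ₁| · sin C = cos(40.0°)·sin(52.5°) ≈ 0.608, again giving ≈ 52.5°.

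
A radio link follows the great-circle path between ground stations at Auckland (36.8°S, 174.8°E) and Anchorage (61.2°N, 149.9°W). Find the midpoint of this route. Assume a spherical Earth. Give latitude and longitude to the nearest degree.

The haversine formula gives a central angle δ ≈ 1.782 rad (102.1°) between the endpoints.
Interpolate at f = 1/2 with slerp weights a = sin((1−f)δ)/sin δ ≈ 0.796, b = sin(fδ)/sin δ ≈ 0.796.
p = a·p₁ + b·p₂ ≈ (-0.966, -0.134, 0.221); φ = arcsin(p_z) ≈ 12.74°, λ = atan2(p_y, p_x) ≈ -172.07°.

≈ 13°N, 172°W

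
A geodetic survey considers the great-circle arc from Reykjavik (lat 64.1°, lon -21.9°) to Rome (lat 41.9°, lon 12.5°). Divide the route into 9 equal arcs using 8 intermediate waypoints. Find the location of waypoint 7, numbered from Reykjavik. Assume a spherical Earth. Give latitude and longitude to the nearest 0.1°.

≈ lat 47.5°, lon 7.6°

Write both endpoints as unit vectors p₁, p₂ with components (cos φ cos λ, cos φ sin λ, sin φ).
The central angle between the endpoints is δ = arccos(p₁·p₂) ≈ 0.518 rad (29.7°).
Interpolate at f = 7/9 with slerp weights a = sin((1−f)δ)/sin δ ≈ 0.232, b = sin(fδ)/sin δ ≈ 0.792.
p = a·p₁ + b·p₂ ≈ (0.669, 0.090, 0.737); φ = arcsin(p_z) ≈ 47.52°, λ = atan2(p_y, p_x) ≈ 7.64°.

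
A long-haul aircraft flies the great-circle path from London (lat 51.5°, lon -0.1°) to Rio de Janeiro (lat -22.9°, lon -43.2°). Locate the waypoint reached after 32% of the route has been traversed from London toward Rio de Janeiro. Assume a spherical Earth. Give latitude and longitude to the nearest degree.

≈ lat 29°, lon -19°

Write both endpoints as unit vectors p₁, p₂ with components (cos φ cos λ, cos φ sin λ, sin φ).
The central angle between the endpoints is δ = arccos(p₁·p₂) ≈ 1.456 rad (83.4°).
Interpolate at f = 0.32 with slerp weights a = sin((1−f)δ)/sin δ ≈ 0.842, b = sin(fδ)/sin δ ≈ 0.452.
p = a·p₁ + b·p₂ ≈ (0.828, -0.286, 0.483); φ = arcsin(p_z) ≈ 28.86°, λ = atan2(p_y, p_x) ≈ -19.07°.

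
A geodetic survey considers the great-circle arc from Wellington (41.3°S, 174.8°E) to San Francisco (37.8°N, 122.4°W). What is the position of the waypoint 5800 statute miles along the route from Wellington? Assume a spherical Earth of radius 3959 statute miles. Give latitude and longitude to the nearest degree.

≈ 27°N, 133°W

Write both endpoints as unit vectors p₁, p₂ with components (cos φ cos λ, cos φ sin λ, sin φ).
The central angle between the endpoints is δ = arccos(p₁·p₂) ≈ 1.704 rad (97.7°). The total great-circle distance is δ·R ≈ 1.704 × 3959 ≈ 6748 mi, so the target fraction is f = 5800/6748 ≈ 0.860.
Interpolate at f ≈ 0.860 with slerp weights a = sin((1−f)δ)/sin δ ≈ 0.239, b = sin(fδ)/sin δ ≈ 1.003.
p = a·p₁ + b·p₂ ≈ (-0.604, -0.653, 0.457); φ = arcsin(p_z) ≈ 27.20°, λ = atan2(p_y, p_x) ≈ -132.75°.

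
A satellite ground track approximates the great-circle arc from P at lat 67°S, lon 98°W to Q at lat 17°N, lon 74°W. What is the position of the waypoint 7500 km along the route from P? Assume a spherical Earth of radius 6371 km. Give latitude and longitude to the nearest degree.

Convert each endpoint to a unit vector on the sphere (x = cos φ cos λ, y = cos φ sin λ, z = sin φ).
The central angle between the endpoints is δ = arccos(p₁·p₂) ≈ 1.499 rad (85.9°). The total great-circle distance is δ·R ≈ 1.499 × 6371 ≈ 9547 km, so the target fraction is f = 7500/9547 ≈ 0.786.
Interpolate at f ≈ 0.786 with slerp weights a = sin((1−f)δ)/sin δ ≈ 0.317, b = sin(fδ)/sin δ ≈ 0.926.
p = a·p₁ + b·p₂ ≈ (0.227, -0.974, -0.021); φ = arcsin(p_z) ≈ -1.19°, λ = atan2(p_y, p_x) ≈ -76.88°.

≈ lat 1°S, lon 77°W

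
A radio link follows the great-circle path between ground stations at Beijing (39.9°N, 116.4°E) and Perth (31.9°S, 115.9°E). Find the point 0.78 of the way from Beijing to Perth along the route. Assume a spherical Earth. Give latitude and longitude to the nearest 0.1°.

≈ 16.1°S, 116.0°E

Convert each endpoint to a unit vector on the sphere (x = cos φ cos λ, y = cos φ sin λ, z = sin φ).
The central angle between the endpoints is δ = arccos(p₁·p₂) ≈ 1.253 rad (71.8°).
Interpolate at f = 0.78 with slerp weights a = sin((1−f)δ)/sin δ ≈ 0.287, b = sin(fδ)/sin δ ≈ 0.873.
p = a·p₁ + b·p₂ ≈ (-0.421, 0.863, -0.277); φ = arcsin(p_z) ≈ -16.10°, λ = atan2(p_y, p_x) ≈ 116.01°.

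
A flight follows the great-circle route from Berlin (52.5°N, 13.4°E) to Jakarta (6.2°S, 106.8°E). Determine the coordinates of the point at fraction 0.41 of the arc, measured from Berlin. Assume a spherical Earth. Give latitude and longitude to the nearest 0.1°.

≈ 37.0°N, 66.6°E

Convert each endpoint to a unit vector on the sphere (x = cos φ cos λ, y = cos φ sin λ, z = sin φ).
The central angle between the endpoints is δ = arccos(p₁·p₂) ≈ 1.693 rad (97.0°).
Interpolate at f = 0.41 with slerp weights a = sin((1−f)δ)/sin δ ≈ 0.847, b = sin(fδ)/sin δ ≈ 0.644.
p = a·p₁ + b·p₂ ≈ (0.316, 0.733, 0.602); φ = arcsin(p_z) ≈ 37.04°, λ = atan2(p_y, p_x) ≈ 66.64°.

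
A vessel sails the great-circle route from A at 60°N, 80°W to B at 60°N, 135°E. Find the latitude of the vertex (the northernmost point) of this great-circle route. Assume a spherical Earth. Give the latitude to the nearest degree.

The great circle lies in the plane with unit normal n̂ = (p₁ × p₂)/|p₁ × p₂|.
Here n̂_z ≈ -0.171; the vertex latitude is φ_max = arccos|n̂_z| ≈ 80.2°.

≈ 80°N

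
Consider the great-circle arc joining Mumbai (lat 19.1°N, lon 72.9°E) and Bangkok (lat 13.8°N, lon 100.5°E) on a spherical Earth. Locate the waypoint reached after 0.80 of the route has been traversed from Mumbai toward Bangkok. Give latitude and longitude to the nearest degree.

Write both endpoints as unit vectors p₁, p₂ with components (cos φ cos λ, cos φ sin λ, sin φ).
The central angle between the endpoints is δ = arccos(p₁·p₂) ≈ 0.471 rad (27.0°).
Interpolate at f = 0.80 with slerp weights a = sin((1−f)δ)/sin δ ≈ 0.207, b = sin(fδ)/sin δ ≈ 0.811.
p = a·p₁ + b·p₂ ≈ (-0.086, 0.961, 0.261); φ = arcsin(p_z) ≈ 15.14°, λ = atan2(p_y, p_x) ≈ 95.11°.

≈ lat 15°N, lon 95°E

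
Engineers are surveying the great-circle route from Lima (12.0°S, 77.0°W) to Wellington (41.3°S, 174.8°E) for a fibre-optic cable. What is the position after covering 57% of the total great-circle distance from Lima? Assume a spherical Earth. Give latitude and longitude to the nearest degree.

≈ 42°S, 129°W

The haversine formula gives a central angle δ ≈ 1.663 rad (95.3°) between the endpoints.
Interpolate at f = 0.57 with slerp weights a = sin((1−f)δ)/sin δ ≈ 0.659, b = sin(fδ)/sin δ ≈ 0.816.
p = a·p₁ + b·p₂ ≈ (-0.465, -0.572, -0.675); φ = arcsin(p_z) ≈ -42.48°, λ = atan2(p_y, p_x) ≈ -129.13°.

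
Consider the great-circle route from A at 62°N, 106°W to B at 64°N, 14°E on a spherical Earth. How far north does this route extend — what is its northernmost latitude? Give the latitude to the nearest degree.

≈ 76°N

The great circle lies in the plane with unit normal n̂ = (p₁ × p₂)/|p₁ × p₂|.
Here n̂_z ≈ +0.246; the vertex latitude is φ_max = arccos|n̂_z| ≈ 75.7°.
Check via Clairaut: cos φ_max = |cos φ₁| · sin C = cos(62.0°)·sin(31.7°) ≈ 0.246, again giving ≈ 75.7°.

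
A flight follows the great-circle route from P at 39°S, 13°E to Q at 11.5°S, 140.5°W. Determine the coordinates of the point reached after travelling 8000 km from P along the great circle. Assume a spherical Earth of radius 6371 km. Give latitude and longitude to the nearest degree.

≈ 55°S, 105°W

Write both endpoints as unit vectors p₁, p₂ with components (cos φ cos λ, cos φ sin λ, sin φ).
The central angle between the endpoints is δ = arccos(p₁·p₂) ≈ 2.160 rad (123.8°). The total great-circle distance is δ·R ≈ 2.160 × 6371 ≈ 13764 km, so the target fraction is f = 8000/13764 ≈ 0.581.
Interpolate at f ≈ 0.581 with slerp weights a = sin((1−f)δ)/sin δ ≈ 0.946, b = sin(fδ)/sin δ ≈ 1.144.
p = a·p₁ + b·p₂ ≈ (-0.149, -0.548, -0.823); φ = arcsin(p_z) ≈ -55.43°, λ = atan2(p_y, p_x) ≈ -105.18°.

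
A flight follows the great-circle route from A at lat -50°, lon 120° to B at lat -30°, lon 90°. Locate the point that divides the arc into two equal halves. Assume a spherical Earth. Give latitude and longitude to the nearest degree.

The haversine formula gives a central angle δ ≈ 0.525 rad (30.1°) between the endpoints.
Interpolate at f = 1/2 with slerp weights a = sin((1−f)δ)/sin δ ≈ 0.518, b = sin(fδ)/sin δ ≈ 0.518.
p = a·p₁ + b·p₂ ≈ (-0.166, 0.737, -0.656); φ = arcsin(p_z) ≈ -40.96°, λ = atan2(p_y, p_x) ≈ 102.73°.

≈ lat -41°, lon 103°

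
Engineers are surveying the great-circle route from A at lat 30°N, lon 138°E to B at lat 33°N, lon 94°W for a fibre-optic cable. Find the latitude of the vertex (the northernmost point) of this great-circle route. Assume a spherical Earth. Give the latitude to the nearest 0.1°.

≈ 54.5°N

The great circle lies in the plane with unit normal n̂ = (p₁ × p₂)/|p₁ × p₂|.
Here n̂_z ≈ +0.581; the vertex latitude is φ_max = arccos|n̂_z| ≈ 54.5°.
Check via Clairaut: cos φ_max = |cos φ₁| · sin C = cos(30.0°)·sin(42.2°) ≈ 0.581, again giving ≈ 54.5°.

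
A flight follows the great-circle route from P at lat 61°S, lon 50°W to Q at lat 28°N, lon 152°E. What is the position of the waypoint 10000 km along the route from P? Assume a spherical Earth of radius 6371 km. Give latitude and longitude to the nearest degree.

The haversine formula gives a central angle δ ≈ 2.511 rad (143.9°) between the endpoints. The total great-circle distance is δ·R ≈ 2.511 × 6371 ≈ 15996 km, so the target fraction is f = 10000/15996 ≈ 0.625.
Interpolate at f ≈ 0.625 with slerp weights a = sin((1−f)δ)/sin δ ≈ 1.370, b = sin(fδ)/sin δ ≈ 1.695.
p = a·p₁ + b·p₂ ≈ (-0.895, 0.194, -0.402); φ = arcsin(p_z) ≈ -23.73°, λ = atan2(p_y, p_x) ≈ 167.77°.

≈ lat 24°S, lon 168°E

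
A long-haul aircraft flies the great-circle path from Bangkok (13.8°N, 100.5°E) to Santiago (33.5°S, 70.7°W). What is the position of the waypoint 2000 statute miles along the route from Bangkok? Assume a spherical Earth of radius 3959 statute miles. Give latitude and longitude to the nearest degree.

≈ 13°S, 90°E

From cos δ = sin φ₁ sin φ₂ + cos φ₁ cos φ₂ cos Δλ, the central angle is δ ≈ 2.771 rad (158.7°). The total great-circle distance is δ·R ≈ 2.771 × 3959 ≈ 10968 mi, so the target fraction is f = 2000/10968 ≈ 0.182.
Interpolate at f ≈ 0.182 with slerp weights a = sin((1−f)δ)/sin δ ≈ 2.119, b = sin(fδ)/sin δ ≈ 1.335.
p = a·p₁ + b·p₂ ≈ (-0.007, 0.973, -0.231); φ = arcsin(p_z) ≈ -13.37°, λ = atan2(p_y, p_x) ≈ 90.42°.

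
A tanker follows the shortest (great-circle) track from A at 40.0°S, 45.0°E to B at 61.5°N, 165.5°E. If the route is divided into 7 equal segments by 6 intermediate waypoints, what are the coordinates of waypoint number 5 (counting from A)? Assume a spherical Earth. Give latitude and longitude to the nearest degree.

Convert each endpoint to a unit vector on the sphere (x = cos φ cos λ, y = cos φ sin λ, z = sin φ).
The central angle between the endpoints is δ = arccos(p₁·p₂) ≈ 2.419 rad (138.6°).
Interpolate at f = 5/7 with slerp weights a = sin((1−f)δ)/sin δ ≈ 0.965, b = sin(fδ)/sin δ ≈ 1.494.
p = a·p₁ + b·p₂ ≈ (-0.168, 0.701, 0.693); φ = arcsin(p_z) ≈ 43.88°, λ = atan2(p_y, p_x) ≈ 103.46°.

≈ 44°N, 103°E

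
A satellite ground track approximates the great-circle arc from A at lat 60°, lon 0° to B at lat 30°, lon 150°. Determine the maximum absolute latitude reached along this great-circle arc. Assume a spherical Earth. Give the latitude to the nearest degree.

The great circle lies in the plane with unit normal n̂ = (p₁ × p₂)/|p₁ × p₂|.
Here n̂_z ≈ +0.217; the vertex latitude is φ_max = arccos|n̂_z| ≈ 77.5°.

≈ 77°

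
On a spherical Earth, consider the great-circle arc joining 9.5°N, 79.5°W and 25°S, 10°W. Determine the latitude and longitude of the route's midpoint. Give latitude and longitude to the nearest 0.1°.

≈ 9.4°S, 46.4°W

Convert each endpoint to a unit vector on the sphere (x = cos φ cos λ, y = cos φ sin λ, z = sin φ).
The central angle between the endpoints is δ = arccos(p₁·p₂) ≈ 1.325 rad (75.9°).
Interpolate at f = 1/2 with slerp weights a = sin((1−f)δ)/sin δ ≈ 0.634, b = sin(fδ)/sin δ ≈ 0.634.
p = a·p₁ + b·p₂ ≈ (0.680, -0.715, -0.163); φ = arcsin(p_z) ≈ -9.40°, λ = atan2(p_y, p_x) ≈ -46.43°.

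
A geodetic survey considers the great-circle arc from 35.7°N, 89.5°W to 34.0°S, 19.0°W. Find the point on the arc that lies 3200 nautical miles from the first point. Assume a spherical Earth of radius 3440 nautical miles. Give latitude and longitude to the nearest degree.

≈ 3°S, 50°W

Convert each endpoint to a unit vector on the sphere (x = cos φ cos λ, y = cos φ sin λ, z = sin φ).
The central angle between the endpoints is δ = arccos(p₁·p₂) ≈ 1.673 rad (95.8°). The total great-circle distance is δ·R ≈ 1.673 × 3440 ≈ 5754 nmi, so the target fraction is f = 3200/5754 ≈ 0.556.
Interpolate at f ≈ 0.556 with slerp weights a = sin((1−f)δ)/sin δ ≈ 0.680, b = sin(fδ)/sin δ ≈ 0.806.
p = a·p₁ + b·p₂ ≈ (0.637, -0.769, -0.054); φ = arcsin(p_z) ≈ -3.10°, λ = atan2(p_y, p_x) ≈ -50.39°.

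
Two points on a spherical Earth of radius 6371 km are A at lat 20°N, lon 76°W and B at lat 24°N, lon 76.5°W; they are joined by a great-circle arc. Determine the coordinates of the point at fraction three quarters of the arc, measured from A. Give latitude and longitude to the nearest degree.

Convert each endpoint to a unit vector on the sphere (x = cos φ cos λ, y = cos φ sin λ, z = sin φ).
The central angle between the endpoints is δ = arccos(p₁·p₂) ≈ 0.070 rad (4.0°).
Interpolate at f = 3/4 with slerp weights a = sin((1−f)δ)/sin δ ≈ 0.250, b = sin(fδ)/sin δ ≈ 0.750.
p = a·p₁ + b·p₂ ≈ (0.217, -0.895, 0.391); φ = arcsin(p_z) ≈ 23.00°, λ = atan2(p_y, p_x) ≈ -76.37°.

≈ lat 23°N, lon 76°W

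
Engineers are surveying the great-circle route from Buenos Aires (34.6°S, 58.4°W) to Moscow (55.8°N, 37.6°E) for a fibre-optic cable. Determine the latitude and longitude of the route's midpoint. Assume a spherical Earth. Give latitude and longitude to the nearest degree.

Convert each endpoint to a unit vector on the sphere (x = cos φ cos λ, y = cos φ sin λ, z = sin φ).
The central angle between the endpoints is δ = arccos(p₁·p₂) ≈ 2.115 rad (121.2°).
Interpolate at f = 1/2 with slerp weights a = sin((1−f)δ)/sin δ ≈ 1.019, b = sin(fδ)/sin δ ≈ 1.019.
p = a·p₁ + b·p₂ ≈ (0.893, -0.365, 0.264); φ = arcsin(p_z) ≈ 15.31°, λ = atan2(p_y, p_x) ≈ -22.22°.

≈ 15°N, 22°W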